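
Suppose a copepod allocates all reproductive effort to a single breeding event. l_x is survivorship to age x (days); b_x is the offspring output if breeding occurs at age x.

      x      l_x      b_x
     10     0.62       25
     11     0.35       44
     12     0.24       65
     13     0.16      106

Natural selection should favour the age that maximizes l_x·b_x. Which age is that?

13

Expected offspring if breeding at age x = l_x × b_x:
  age 10: 0.62 × 25 = 15.500
  age 11: 0.35 × 44 = 15.400
  age 12: 0.24 × 65 = 15.600
  age 13: 0.16 × 106 = 16.960
Maximum at age 13 (16.960).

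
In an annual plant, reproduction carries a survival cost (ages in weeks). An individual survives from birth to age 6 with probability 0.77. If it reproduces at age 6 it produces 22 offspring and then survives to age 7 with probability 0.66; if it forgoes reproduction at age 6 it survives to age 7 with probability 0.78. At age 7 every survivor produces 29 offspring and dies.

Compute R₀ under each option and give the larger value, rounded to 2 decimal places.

breed at age 6: R₀ = 0.77 × (22 + 0.66 × 29) = 0.77 × 41.1400 = 31.6778
delay to age 7: R₀ = 0.77 × (0.78 × 29) = 0.77 × 22.6200 = 17.4174
Higher: breed at age 6 (31.6778).

31.68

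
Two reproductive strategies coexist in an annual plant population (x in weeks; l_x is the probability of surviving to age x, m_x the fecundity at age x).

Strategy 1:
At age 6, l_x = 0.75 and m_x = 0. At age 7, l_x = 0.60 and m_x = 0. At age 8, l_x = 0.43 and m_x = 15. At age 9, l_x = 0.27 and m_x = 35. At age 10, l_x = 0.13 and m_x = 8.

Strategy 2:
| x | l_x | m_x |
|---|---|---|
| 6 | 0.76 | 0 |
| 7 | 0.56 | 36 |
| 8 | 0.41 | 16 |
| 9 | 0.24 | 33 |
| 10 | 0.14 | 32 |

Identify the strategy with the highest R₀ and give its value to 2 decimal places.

39.12

Strategy 1: R₀ = 0.75×0 + 0.60×0 + 0.43×15 + 0.27×35 + 0.13×8 = 16.9400
Strategy 2: R₀ = 0.76×0 + 0.56×36 + 0.41×16 + 0.24×33 + 0.14×32 = 39.1200
Highest R₀: strategy 2 with 39.1200.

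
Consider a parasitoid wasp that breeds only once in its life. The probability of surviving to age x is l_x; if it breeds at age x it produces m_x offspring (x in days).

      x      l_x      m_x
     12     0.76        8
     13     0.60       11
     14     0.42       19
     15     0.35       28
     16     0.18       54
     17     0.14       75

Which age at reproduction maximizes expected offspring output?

Expected offspring if breeding at age x = l_x × m_x:
  age 12: 0.76 × 8 = 6.080
  age 13: 0.60 × 11 = 6.600
  age 14: 0.42 × 19 = 7.980
  age 15: 0.35 × 28 = 9.800
  age 16: 0.18 × 54 = 9.720
  age 17: 0.14 × 75 = 10.500
Maximum at age 17 (10.500).

17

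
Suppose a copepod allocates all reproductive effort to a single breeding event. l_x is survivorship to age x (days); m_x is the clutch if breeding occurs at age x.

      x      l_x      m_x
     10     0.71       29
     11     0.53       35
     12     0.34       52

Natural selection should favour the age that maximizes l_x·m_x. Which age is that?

10

Expected offspring if breeding at age x = l_x × m_x:
  age 10: 0.71 × 29 = 20.590
  age 11: 0.53 × 35 = 18.550
  age 12: 0.34 × 52 = 17.680
Maximum at age 10 (20.590).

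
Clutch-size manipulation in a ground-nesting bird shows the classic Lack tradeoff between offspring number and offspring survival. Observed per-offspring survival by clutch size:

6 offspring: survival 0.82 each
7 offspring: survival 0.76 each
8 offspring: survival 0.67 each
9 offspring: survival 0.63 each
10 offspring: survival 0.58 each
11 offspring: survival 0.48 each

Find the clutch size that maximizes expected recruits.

Expected recruits = c × s(c):
  c=6: 6 × 0.82 = 4.920
  c=7: 7 × 0.76 = 5.320
  c=8: 8 × 0.67 = 5.360
  c=9: 9 × 0.63 = 5.670
  c=10: 10 × 0.58 = 5.800
  c=11: 11 × 0.48 = 5.280
Maximum at c = 10 (5.800 recruits).

10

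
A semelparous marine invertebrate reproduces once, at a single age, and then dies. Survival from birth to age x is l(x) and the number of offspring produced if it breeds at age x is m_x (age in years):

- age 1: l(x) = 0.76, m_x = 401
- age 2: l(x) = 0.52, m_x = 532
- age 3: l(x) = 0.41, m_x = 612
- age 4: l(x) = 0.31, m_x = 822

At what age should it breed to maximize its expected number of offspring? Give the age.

Expected offspring if breeding at age x = l(x) × m_x:
  age 1: 0.76 × 401 = 304.760
  age 2: 0.52 × 532 = 276.640
  age 3: 0.41 × 612 = 250.920
  age 4: 0.31 × 822 = 254.820
Maximum at age 1 (304.760).

1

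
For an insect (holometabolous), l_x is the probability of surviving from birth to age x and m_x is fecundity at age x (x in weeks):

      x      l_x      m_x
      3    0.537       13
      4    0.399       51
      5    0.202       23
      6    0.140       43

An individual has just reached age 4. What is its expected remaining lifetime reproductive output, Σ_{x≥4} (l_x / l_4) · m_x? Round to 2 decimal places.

l_4 = 0.399. Conditional survival from age 4 to x is l_x / l_4.
  x=4: (0.399/0.399) × 51 = 51.0000
  x=5: (0.202/0.399) × 23 = 11.6441
  x=6: (0.140/0.399) × 43 = 15.0877
Sum = 51.0000 + 11.6441 + 15.0877 = 77.7318

77.73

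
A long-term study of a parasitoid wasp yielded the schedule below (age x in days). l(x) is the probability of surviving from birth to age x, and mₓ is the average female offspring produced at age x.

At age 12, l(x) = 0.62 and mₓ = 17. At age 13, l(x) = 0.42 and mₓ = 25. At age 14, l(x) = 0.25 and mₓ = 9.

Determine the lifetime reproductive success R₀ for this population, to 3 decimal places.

R₀ = Σ l(x) mₓ:
  age 12: 0.62 × 17 = 10.5400
  age 13: 0.42 × 25 = 10.5000
  age 14: 0.25 × 9 = 2.2500
R₀ = 10.5400 + 10.5000 + 2.2500 = 23.2900

23.290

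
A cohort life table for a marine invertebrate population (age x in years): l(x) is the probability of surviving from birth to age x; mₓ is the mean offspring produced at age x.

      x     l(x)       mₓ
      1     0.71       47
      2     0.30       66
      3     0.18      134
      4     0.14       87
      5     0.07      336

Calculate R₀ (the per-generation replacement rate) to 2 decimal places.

R₀ = Σ l(x) mₓ:
  age 1: 0.71 × 47 = 33.3700
  age 2: 0.30 × 66 = 19.8000
  age 3: 0.18 × 134 = 24.1200
  age 4: 0.14 × 87 = 12.1800
  age 5: 0.07 × 336 = 23.5200
R₀ = 33.3700 + 19.8000 + 24.1200 + 12.1800 + 23.5200 = 112.9900

112.99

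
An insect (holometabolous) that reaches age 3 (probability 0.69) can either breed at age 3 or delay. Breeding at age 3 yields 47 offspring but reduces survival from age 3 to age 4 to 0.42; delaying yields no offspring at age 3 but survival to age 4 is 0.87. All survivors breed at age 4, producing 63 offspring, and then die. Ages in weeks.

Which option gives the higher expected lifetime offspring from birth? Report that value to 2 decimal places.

breed at age 3: R₀ = 0.69 × (47 + 0.42 × 63) = 0.69 × 73.4600 = 50.6874
delay to age 4: R₀ = 0.69 × (0.87 × 63) = 0.69 × 54.8100 = 37.8189
Higher: breed at age 3 (50.6874).

50.69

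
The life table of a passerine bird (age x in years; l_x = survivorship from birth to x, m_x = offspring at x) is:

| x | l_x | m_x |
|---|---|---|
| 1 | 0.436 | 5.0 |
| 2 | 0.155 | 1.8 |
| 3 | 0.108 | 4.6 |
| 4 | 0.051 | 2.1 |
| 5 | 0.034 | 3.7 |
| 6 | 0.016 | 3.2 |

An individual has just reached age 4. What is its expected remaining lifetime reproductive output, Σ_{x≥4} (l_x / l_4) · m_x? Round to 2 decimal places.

5.57

l_4 = 0.051. Conditional survival from age 4 to x is l_x / l_4.
  x=4: (0.051/0.051) × 2.1 = 2.1000
  x=5: (0.034/0.051) × 3.7 = 2.4667
  x=6: (0.016/0.051) × 3.2 = 1.0039
Sum = 2.1000 + 2.4667 + 1.0039 = 5.5706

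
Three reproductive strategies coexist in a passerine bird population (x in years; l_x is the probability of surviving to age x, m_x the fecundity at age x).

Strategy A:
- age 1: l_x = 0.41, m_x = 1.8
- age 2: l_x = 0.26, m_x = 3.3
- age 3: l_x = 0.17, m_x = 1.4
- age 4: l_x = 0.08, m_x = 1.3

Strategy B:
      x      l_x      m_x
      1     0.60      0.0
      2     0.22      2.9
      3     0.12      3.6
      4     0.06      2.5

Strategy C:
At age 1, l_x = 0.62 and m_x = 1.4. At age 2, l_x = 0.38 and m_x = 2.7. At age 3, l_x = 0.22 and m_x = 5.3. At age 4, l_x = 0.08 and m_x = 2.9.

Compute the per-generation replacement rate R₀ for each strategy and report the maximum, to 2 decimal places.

Strategy A: R₀ = 0.41×1.8 + 0.26×3.3 + 0.17×1.4 + 0.08×1.3 = 1.9380
Strategy B: R₀ = 0.60×0.0 + 0.22×2.9 + 0.12×3.6 + 0.06×2.5 = 1.2200
Strategy C: R₀ = 0.62×1.4 + 0.38×2.7 + 0.22×5.3 + 0.08×2.9 = 3.2920
Highest R₀: strategy C with 3.2920.

3.29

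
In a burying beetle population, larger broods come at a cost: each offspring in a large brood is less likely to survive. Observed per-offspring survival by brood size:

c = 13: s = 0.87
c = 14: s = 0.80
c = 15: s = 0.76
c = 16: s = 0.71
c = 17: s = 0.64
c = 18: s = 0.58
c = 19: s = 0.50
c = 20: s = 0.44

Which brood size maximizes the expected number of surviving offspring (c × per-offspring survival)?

Expected surviving offspring = c × s(c):
  c=13: 13 × 0.87 = 11.310
  c=14: 14 × 0.80 = 11.200
  c=15: 15 × 0.76 = 11.400
  c=16: 16 × 0.71 = 11.360
  c=17: 17 × 0.64 = 10.880
  c=18: 18 × 0.58 = 10.440
  c=19: 19 × 0.50 = 9.500
  c=20: 20 × 0.44 = 8.800
Maximum at c = 15 (11.400 surviving offspring).

15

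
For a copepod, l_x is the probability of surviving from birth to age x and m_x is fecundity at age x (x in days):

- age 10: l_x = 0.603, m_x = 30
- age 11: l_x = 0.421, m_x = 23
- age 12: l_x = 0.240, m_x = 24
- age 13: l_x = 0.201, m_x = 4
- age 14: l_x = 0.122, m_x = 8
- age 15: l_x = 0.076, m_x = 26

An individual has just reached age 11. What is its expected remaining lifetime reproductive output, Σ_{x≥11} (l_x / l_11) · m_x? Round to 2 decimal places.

45.60

l_11 = 0.421. Conditional survival from age 11 to x is l_x / l_11.
  x=11: (0.421/0.421) × 23 = 23.0000
  x=12: (0.240/0.421) × 24 = 13.6817
  x=13: (0.201/0.421) × 4 = 1.9097
  x=14: (0.122/0.421) × 8 = 2.3183
  x=15: (0.076/0.421) × 26 = 4.6936
Sum = 23.0000 + 13.6817 + 1.9097 + 2.3183 + 4.6936 = 45.6033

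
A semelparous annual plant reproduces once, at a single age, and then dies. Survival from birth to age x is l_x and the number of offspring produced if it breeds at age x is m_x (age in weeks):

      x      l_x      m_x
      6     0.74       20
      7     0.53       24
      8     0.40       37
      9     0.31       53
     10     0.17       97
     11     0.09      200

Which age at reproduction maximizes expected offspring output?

11

Expected offspring if breeding at age x = l_x × m_x:
  age 6: 0.74 × 20 = 14.800
  age 7: 0.53 × 24 = 12.720
  age 8: 0.40 × 37 = 14.800
  age 9: 0.31 × 53 = 16.430
  age 10: 0.17 × 97 = 16.490
  age 11: 0.09 × 200 = 18.000
Maximum at age 11 (18.000).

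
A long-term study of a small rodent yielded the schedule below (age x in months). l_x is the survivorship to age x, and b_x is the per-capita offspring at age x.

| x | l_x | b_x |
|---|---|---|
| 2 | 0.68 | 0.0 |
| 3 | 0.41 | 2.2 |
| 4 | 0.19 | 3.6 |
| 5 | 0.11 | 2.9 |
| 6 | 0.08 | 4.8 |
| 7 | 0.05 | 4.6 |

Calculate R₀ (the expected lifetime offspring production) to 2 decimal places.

R₀ = Σ l_x b_x:
  age 2: 0.68 × 0.0 = 0.0000
  age 3: 0.41 × 2.2 = 0.9020
  age 4: 0.19 × 3.6 = 0.6840
  age 5: 0.11 × 2.9 = 0.3190
  age 6: 0.08 × 4.8 = 0.3840
  age 7: 0.05 × 4.6 = 0.2300
R₀ = 0.0000 + 0.9020 + 0.6840 + 0.3190 + 0.3840 + 0.2300 = 2.5190

2.52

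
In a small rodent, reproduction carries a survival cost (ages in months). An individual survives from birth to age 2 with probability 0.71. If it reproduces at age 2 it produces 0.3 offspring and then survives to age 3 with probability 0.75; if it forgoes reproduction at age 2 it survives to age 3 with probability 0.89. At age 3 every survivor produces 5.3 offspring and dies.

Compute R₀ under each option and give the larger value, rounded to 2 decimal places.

breed at age 2: R₀ = 0.71 × (0.3 + 0.75 × 5.3) = 0.71 × 4.2750 = 3.0352
delay to age 3: R₀ = 0.71 × (0.89 × 5.3) = 0.71 × 4.7170 = 3.3491
Higher: delay to age 3 (3.3491).

3.35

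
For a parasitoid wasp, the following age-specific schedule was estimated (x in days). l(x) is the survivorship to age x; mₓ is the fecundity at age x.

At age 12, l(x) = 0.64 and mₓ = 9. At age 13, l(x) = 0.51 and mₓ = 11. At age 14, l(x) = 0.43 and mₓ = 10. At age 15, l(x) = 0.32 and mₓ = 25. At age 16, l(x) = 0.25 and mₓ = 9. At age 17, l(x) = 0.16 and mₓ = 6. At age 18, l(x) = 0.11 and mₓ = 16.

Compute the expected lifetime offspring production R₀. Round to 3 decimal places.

R₀ = Σ l(x) mₓ:
  age 12: 0.64 × 9 = 5.7600
  age 13: 0.51 × 11 = 5.6100
  age 14: 0.43 × 10 = 4.3000
  age 15: 0.32 × 25 = 8.0000
  age 16: 0.25 × 9 = 2.2500
  age 17: 0.16 × 6 = 0.9600
  age 18: 0.11 × 16 = 1.7600
R₀ = 5.7600 + 5.6100 + 4.3000 + 8.0000 + 2.2500 + 0.9600 + 1.7600 = 28.6400

28.640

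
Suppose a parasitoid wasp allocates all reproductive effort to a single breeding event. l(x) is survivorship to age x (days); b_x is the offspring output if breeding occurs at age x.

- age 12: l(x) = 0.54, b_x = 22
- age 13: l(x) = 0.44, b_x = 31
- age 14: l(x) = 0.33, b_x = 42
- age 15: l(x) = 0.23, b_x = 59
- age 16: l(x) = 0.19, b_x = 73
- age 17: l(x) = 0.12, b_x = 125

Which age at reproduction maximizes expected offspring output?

17

Expected offspring if breeding at age x = l(x) × b_x:
  age 12: 0.54 × 22 = 11.880
  age 13: 0.44 × 31 = 13.640
  age 14: 0.33 × 42 = 13.860
  age 15: 0.23 × 59 = 13.570
  age 16: 0.19 × 73 = 13.870
  age 17: 0.12 × 125 = 15.000
Maximum at age 17 (15.000).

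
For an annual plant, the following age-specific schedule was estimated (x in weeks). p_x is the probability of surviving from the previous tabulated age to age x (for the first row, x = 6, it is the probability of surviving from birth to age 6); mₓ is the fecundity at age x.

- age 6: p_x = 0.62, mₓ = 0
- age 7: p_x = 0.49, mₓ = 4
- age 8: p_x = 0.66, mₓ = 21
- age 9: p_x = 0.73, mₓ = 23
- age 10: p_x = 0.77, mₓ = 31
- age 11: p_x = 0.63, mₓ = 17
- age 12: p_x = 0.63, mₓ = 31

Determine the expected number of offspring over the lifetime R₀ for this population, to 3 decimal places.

14.880

Survivorship from birth: l_x = p_6·p_7·…·p_x.
  l_6 = 0.62000
  l_7 = 0.30380
  l_8 = 0.20051
  l_9 = 0.14637
  l_10 = 0.11271
  l_11 = 0.07100
  l_12 = 0.04473
R₀ = Σ l_x mₓ:
  age 6: 0.62000 × 0 = 0.0000
  age 7: 0.30380 × 4 = 1.2152
  age 8: 0.20051 × 21 = 4.2107
  age 9: 0.14637 × 23 = 3.3665
  age 10: 0.11271 × 31 = 3.4940
  age 11: 0.07100 × 17 = 1.2070
  age 12: 0.04473 × 31 = 1.3866
R₀ = 0.0000 + 1.2152 + 4.2107 + 3.3665 + 3.4940 + 1.2070 + 1.3866 = 14.8801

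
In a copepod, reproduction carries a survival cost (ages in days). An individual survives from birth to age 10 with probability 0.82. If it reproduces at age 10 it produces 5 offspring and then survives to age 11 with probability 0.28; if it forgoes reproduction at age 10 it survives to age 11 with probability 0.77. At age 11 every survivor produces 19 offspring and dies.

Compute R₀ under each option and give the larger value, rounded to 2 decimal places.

12.00

breed at age 10: R₀ = 0.82 × (5 + 0.28 × 19) = 0.82 × 10.3200 = 8.4624
delay to age 11: R₀ = 0.82 × (0.77 × 19) = 0.82 × 14.6300 = 11.9966
Higher: delay to age 11 (11.9966).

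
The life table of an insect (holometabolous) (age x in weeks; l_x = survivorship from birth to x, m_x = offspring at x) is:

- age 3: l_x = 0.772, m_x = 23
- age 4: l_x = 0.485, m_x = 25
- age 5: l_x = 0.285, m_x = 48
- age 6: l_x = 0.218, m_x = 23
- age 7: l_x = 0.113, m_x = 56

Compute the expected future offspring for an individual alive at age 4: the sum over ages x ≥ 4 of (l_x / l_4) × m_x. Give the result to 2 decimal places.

l_4 = 0.485. Conditional survival from age 4 to x is l_x / l_4.
  x=4: (0.485/0.485) × 25 = 25.0000
  x=5: (0.285/0.485) × 48 = 28.2062
  x=6: (0.218/0.485) × 23 = 10.3381
  x=7: (0.113/0.485) × 56 = 13.0474
Sum = 25.0000 + 28.2062 + 10.3381 + 13.0474 = 76.5918

76.59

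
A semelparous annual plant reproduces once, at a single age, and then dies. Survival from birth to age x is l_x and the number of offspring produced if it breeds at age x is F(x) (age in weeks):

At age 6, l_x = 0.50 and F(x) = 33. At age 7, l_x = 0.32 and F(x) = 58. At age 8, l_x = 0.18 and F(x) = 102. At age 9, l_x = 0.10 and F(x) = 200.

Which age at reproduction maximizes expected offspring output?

Expected offspring if breeding at age x = l_x × F(x):
  age 6: 0.50 × 33 = 16.500
  age 7: 0.32 × 58 = 18.560
  age 8: 0.18 × 102 = 18.360
  age 9: 0.10 × 200 = 20.000
Maximum at age 9 (20.000).

9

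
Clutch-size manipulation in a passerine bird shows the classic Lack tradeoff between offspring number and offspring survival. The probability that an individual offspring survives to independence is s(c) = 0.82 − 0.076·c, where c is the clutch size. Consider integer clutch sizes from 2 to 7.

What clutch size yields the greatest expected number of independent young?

Expected independent young = c × s(c):
  c=2: 2 × 0.668 = 1.336
  c=3: 3 × 0.592 = 1.776
  c=4: 4 × 0.516 = 2.064
  c=5: 5 × 0.440 = 2.200
  c=6: 6 × 0.364 = 2.184
  c=7: 7 × 0.288 = 2.016
Maximum at c = 5 (2.200 independent young).

5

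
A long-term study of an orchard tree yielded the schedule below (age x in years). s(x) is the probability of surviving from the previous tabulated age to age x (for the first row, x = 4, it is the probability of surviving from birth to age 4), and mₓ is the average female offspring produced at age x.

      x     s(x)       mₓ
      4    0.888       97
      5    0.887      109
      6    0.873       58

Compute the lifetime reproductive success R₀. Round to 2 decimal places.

211.87

Survivorship from birth: l_x = s_4·s_5·…·s_x.
  l_4 = 0.88800
  l_5 = 0.78766
  l_6 = 0.68762
R₀ = Σ l_x mₓ:
  age 4: 0.88800 × 97 = 86.1360
  age 5: 0.78766 × 109 = 85.8549
  age 6: 0.68762 × 58 = 39.8820
R₀ = 86.1360 + 85.8549 + 39.8820 = 211.8729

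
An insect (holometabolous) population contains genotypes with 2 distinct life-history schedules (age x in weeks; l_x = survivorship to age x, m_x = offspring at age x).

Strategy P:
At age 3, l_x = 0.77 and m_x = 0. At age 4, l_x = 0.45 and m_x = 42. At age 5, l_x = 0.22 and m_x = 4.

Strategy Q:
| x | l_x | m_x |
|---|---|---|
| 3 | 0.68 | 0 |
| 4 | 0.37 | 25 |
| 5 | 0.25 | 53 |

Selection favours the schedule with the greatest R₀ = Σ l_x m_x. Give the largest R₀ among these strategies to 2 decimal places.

Strategy P: R₀ = 0.77×0 + 0.45×42 + 0.22×4 = 19.7800
Strategy Q: R₀ = 0.68×0 + 0.37×25 + 0.25×53 = 22.5000
Highest R₀: strategy Q with 22.5000.

22.50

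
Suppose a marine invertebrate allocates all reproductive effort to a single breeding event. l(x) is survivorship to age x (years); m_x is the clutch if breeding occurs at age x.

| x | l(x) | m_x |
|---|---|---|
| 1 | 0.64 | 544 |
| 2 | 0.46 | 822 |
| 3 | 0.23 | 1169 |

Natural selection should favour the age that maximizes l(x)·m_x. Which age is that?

Expected offspring if breeding at age x = l(x) × m_x:
  age 1: 0.64 × 544 = 348.160
  age 2: 0.46 × 822 = 378.120
  age 3: 0.23 × 1169 = 268.870
Maximum at age 2 (378.120).

2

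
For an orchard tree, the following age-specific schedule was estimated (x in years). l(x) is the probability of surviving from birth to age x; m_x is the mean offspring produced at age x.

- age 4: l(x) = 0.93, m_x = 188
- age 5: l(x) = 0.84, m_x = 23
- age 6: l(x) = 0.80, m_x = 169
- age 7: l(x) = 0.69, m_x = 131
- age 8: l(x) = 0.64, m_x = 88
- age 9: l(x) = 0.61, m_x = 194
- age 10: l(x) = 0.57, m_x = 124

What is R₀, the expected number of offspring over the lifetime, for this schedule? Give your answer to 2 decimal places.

R₀ = Σ l(x) m_x:
  age 4: 0.93 × 188 = 174.8400
  age 5: 0.84 × 23 = 19.3200
  age 6: 0.80 × 169 = 135.2000
  age 7: 0.69 × 131 = 90.3900
  age 8: 0.64 × 88 = 56.3200
  age 9: 0.61 × 194 = 118.3400
  age 10: 0.57 × 124 = 70.6800
R₀ = 174.8400 + 19.3200 + 135.2000 + 90.3900 + 56.3200 + 118.3400 + 70.6800 = 665.0900

665.09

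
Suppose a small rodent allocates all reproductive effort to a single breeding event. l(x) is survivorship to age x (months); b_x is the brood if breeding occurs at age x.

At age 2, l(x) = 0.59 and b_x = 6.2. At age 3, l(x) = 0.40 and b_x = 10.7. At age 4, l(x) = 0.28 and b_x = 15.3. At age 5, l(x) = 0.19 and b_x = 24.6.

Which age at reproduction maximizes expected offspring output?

Expected offspring if breeding at age x = l(x) × b_x:
  age 2: 0.59 × 6.2 = 3.658
  age 3: 0.40 × 10.7 = 4.280
  age 4: 0.28 × 15.3 = 4.284
  age 5: 0.19 × 24.6 = 4.674
Maximum at age 5 (4.674).

5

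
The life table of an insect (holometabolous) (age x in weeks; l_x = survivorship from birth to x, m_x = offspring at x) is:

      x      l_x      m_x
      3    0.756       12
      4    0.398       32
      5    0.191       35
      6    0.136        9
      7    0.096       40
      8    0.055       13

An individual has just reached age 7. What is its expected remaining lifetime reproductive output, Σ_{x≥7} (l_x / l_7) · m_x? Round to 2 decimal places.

47.45

l_7 = 0.096. Conditional survival from age 7 to x is l_x / l_7.
  x=7: (0.096/0.096) × 40 = 40.0000
  x=8: (0.055/0.096) × 13 = 7.4479
Sum = 40.0000 + 7.4479 = 47.4479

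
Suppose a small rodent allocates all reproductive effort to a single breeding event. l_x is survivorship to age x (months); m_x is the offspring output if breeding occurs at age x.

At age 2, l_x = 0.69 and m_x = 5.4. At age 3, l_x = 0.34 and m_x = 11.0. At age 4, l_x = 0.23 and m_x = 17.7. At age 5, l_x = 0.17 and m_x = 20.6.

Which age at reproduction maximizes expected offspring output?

Expected offspring if breeding at age x = l_x × m_x:
  age 2: 0.69 × 5.4 = 3.726
  age 3: 0.34 × 11.0 = 3.740
  age 4: 0.23 × 17.7 = 4.071
  age 5: 0.17 × 20.6 = 3.502
Maximum at age 4 (4.071).

4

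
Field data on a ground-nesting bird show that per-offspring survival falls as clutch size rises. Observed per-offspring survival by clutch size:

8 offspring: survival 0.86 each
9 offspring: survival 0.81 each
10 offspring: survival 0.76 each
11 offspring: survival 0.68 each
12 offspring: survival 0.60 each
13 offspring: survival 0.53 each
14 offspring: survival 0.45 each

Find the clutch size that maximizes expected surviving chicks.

Expected surviving chicks = c × s(c):
  c=8: 8 × 0.86 = 6.880
  c=9: 9 × 0.81 = 7.290
  c=10: 10 × 0.76 = 7.600
  c=11: 11 × 0.68 = 7.480
  c=12: 12 × 0.60 = 7.200
  c=13: 13 × 0.53 = 6.890
  c=14: 14 × 0.45 = 6.300
Maximum at c = 10 (7.600 surviving chicks).

10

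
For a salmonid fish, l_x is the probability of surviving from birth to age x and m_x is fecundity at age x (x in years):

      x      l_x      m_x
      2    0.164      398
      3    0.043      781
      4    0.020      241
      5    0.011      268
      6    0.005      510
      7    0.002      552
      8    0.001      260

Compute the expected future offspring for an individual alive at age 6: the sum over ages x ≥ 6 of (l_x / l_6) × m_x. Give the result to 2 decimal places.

l_6 = 0.005. Conditional survival from age 6 to x is l_x / l_6.
  x=6: (0.005/0.005) × 510 = 510.0000
  x=7: (0.002/0.005) × 552 = 220.8000
  x=8: (0.001/0.005) × 260 = 52.0000
Sum = 510.0000 + 220.8000 + 52.0000 = 782.8000

782.80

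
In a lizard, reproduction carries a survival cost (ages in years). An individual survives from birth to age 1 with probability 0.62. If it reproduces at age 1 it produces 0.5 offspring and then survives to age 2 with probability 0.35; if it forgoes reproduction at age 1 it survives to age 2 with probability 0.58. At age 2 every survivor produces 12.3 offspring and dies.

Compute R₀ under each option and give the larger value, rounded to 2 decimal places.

4.42

breed at age 1: R₀ = 0.62 × (0.5 + 0.35 × 12.3) = 0.62 × 4.8050 = 2.9791
delay to age 2: R₀ = 0.62 × (0.58 × 12.3) = 0.62 × 7.1340 = 4.4231
Higher: delay to age 2 (4.4231).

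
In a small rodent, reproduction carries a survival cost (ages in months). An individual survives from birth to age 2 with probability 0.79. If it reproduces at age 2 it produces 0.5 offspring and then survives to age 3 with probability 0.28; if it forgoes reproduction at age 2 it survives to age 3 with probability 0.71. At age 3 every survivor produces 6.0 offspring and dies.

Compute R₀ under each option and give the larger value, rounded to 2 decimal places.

3.37

breed at age 2: R₀ = 0.79 × (0.5 + 0.28 × 6.0) = 0.79 × 2.1800 = 1.7222
delay to age 3: R₀ = 0.79 × (0.71 × 6.0) = 0.79 × 4.2600 = 3.3654
Higher: delay to age 3 (3.3654).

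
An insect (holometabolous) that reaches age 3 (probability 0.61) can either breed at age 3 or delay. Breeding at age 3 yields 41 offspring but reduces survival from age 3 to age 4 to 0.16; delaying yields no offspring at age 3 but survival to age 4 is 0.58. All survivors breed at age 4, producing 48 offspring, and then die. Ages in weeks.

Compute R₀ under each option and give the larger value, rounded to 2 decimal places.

breed at age 3: R₀ = 0.61 × (41 + 0.16 × 48) = 0.61 × 48.6800 = 29.6948
delay to age 4: R₀ = 0.61 × (0.58 × 48) = 0.61 × 27.8400 = 16.9824
Higher: breed at age 3 (29.6948).

29.69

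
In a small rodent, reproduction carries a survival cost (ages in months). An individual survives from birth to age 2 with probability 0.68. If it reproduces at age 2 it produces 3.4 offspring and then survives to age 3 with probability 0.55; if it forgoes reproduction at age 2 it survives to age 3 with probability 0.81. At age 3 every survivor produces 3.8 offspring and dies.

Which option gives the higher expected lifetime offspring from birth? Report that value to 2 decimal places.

breed at age 2: R₀ = 0.68 × (3.4 + 0.55 × 3.8) = 0.68 × 5.4900 = 3.7332
delay to age 3: R₀ = 0.68 × (0.81 × 3.8) = 0.68 × 3.0780 = 2.0930
Higher: breed at age 2 (3.7332).

3.73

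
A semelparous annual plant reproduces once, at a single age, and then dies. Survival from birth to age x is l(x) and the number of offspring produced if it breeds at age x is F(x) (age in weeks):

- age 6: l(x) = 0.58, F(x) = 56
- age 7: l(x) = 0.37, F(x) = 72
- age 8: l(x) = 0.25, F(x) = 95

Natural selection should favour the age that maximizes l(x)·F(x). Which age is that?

Expected offspring if breeding at age x = l(x) × F(x):
  age 6: 0.58 × 56 = 32.480
  age 7: 0.37 × 72 = 26.640
  age 8: 0.25 × 95 = 23.750
Maximum at age 6 (32.480).

6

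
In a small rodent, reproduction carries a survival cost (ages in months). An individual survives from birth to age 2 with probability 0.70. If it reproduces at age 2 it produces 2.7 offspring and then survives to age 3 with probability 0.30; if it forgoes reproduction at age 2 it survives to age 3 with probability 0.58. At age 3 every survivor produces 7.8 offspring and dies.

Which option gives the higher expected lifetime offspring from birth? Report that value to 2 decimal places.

breed at age 2: R₀ = 0.70 × (2.7 + 0.30 × 7.8) = 0.70 × 5.0400 = 3.5280
delay to age 3: R₀ = 0.70 × (0.58 × 7.8) = 0.70 × 4.5240 = 3.1668
Higher: breed at age 2 (3.5280).

3.53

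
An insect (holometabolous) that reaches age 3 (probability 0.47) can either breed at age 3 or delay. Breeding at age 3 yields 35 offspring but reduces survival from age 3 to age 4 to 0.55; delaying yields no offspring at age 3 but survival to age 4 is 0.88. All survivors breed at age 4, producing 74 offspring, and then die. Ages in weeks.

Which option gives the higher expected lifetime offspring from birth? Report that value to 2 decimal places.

35.58

breed at age 3: R₀ = 0.47 × (35 + 0.55 × 74) = 0.47 × 75.7000 = 35.5790
delay to age 4: R₀ = 0.47 × (0.88 × 74) = 0.47 × 65.1200 = 30.6064
Higher: breed at age 3 (35.5790).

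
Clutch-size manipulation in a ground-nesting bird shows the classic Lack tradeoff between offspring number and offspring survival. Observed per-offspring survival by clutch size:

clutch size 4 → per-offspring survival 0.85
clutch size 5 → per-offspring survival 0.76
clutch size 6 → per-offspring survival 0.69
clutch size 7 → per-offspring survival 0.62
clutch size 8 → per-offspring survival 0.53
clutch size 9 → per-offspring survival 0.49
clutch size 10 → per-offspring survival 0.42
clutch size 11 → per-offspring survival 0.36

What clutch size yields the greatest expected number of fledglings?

Expected fledglings = c × s(c):
  c=4: 4 × 0.85 = 3.400
  c=5: 5 × 0.76 = 3.800
  c=6: 6 × 0.69 = 4.140
  c=7: 7 × 0.62 = 4.340
  c=8: 8 × 0.53 = 4.240
  c=9: 9 × 0.49 = 4.410
  c=10: 10 × 0.42 = 4.200
  c=11: 11 × 0.36 = 3.960
Maximum at c = 9 (4.410 fledglings).

9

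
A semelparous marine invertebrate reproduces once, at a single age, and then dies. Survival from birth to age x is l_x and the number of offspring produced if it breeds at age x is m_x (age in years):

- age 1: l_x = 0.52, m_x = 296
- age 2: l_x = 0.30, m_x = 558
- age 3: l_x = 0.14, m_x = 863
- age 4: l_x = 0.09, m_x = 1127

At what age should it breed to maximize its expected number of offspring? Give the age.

Expected offspring if breeding at age x = l_x × m_x:
  age 1: 0.52 × 296 = 153.920
  age 2: 0.30 × 558 = 167.400
  age 3: 0.14 × 863 = 120.820
  age 4: 0.09 × 1127 = 101.430
Maximum at age 2 (167.400).

2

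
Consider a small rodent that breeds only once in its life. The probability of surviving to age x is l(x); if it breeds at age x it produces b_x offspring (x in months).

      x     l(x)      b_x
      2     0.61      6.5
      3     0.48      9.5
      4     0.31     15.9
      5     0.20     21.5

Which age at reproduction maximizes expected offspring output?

Expected offspring if breeding at age x = l(x) × b_x:
  age 2: 0.61 × 6.5 = 3.965
  age 3: 0.48 × 9.5 = 4.560
  age 4: 0.31 × 15.9 = 4.929
  age 5: 0.20 × 21.5 = 4.300
Maximum at age 4 (4.929).

4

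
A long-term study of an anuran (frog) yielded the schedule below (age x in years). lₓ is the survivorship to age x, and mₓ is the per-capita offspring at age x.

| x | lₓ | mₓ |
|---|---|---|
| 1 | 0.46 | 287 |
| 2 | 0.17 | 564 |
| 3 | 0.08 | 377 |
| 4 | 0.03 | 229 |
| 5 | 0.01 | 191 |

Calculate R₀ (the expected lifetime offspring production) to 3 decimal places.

266.840

R₀ = Σ lₓ mₓ:
  age 1: 0.46 × 287 = 132.0200
  age 2: 0.17 × 564 = 95.8800
  age 3: 0.08 × 377 = 30.1600
  age 4: 0.03 × 229 = 6.8700
  age 5: 0.01 × 191 = 1.9100
R₀ = 132.0200 + 95.8800 + 30.1600 + 6.8700 + 1.9100 = 266.8400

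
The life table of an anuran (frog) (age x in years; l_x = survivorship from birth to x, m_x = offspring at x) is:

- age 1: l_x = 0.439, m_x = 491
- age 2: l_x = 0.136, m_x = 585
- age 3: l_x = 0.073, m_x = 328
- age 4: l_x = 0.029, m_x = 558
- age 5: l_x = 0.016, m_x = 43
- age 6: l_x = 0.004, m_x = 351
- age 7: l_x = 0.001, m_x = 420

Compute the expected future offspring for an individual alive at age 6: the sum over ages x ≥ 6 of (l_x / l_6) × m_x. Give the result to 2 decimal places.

456.00

l_6 = 0.004. Conditional survival from age 6 to x is l_x / l_6.
  x=6: (0.004/0.004) × 351 = 351.0000
  x=7: (0.001/0.004) × 420 = 105.0000
Sum = 351.0000 + 105.0000 = 456.0000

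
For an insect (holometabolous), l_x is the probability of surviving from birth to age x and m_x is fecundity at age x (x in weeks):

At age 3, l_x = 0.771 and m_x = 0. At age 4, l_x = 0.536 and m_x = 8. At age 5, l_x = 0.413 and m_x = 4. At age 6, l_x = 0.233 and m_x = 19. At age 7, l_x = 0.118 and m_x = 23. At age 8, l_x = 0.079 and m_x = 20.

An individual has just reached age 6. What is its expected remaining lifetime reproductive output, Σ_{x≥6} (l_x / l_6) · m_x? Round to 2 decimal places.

37.43

l_6 = 0.233. Conditional survival from age 6 to x is l_x / l_6.
  x=6: (0.233/0.233) × 19 = 19.0000
  x=7: (0.118/0.233) × 23 = 11.6481
  x=8: (0.079/0.233) × 20 = 6.7811
Sum = 19.0000 + 11.6481 + 6.7811 = 37.4292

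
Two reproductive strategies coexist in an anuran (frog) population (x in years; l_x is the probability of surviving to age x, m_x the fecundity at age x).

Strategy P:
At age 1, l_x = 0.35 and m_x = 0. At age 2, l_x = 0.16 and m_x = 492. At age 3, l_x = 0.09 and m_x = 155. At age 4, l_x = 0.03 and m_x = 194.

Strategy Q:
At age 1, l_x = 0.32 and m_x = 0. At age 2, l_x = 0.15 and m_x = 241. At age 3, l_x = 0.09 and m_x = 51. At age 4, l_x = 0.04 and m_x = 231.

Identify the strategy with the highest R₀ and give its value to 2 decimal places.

Strategy P: R₀ = 0.35×0 + 0.16×492 + 0.09×155 + 0.03×194 = 98.4900
Strategy Q: R₀ = 0.32×0 + 0.15×241 + 0.09×51 + 0.04×231 = 49.9800
Highest R₀: strategy P with 98.4900.

98.49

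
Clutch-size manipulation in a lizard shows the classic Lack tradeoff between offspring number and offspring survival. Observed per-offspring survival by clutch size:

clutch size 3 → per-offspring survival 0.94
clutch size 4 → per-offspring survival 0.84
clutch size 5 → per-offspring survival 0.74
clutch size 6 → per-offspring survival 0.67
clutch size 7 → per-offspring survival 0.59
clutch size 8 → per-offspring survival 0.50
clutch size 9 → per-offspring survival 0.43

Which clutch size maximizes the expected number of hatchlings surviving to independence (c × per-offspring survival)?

Expected hatchlings surviving to independence = c × s(c):
  c=3: 3 × 0.94 = 2.820
  c=4: 4 × 0.84 = 3.360
  c=5: 5 × 0.74 = 3.700
  c=6: 6 × 0.67 = 4.020
  c=7: 7 × 0.59 = 4.130
  c=8: 8 × 0.50 = 4.000
  c=9: 9 × 0.43 = 3.870
Maximum at c = 7 (4.130 hatchlings surviving to independence).

7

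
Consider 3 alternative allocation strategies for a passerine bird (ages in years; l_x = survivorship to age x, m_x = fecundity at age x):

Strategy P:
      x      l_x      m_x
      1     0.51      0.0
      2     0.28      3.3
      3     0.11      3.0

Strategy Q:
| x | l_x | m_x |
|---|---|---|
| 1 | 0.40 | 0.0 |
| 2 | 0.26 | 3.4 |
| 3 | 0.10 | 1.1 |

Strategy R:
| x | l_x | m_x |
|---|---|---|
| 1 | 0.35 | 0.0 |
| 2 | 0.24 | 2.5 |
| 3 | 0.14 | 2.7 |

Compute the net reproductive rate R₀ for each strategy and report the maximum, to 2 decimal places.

1.25

Strategy P: R₀ = 0.51×0.0 + 0.28×3.3 + 0.11×3.0 = 1.2540
Strategy Q: R₀ = 0.40×0.0 + 0.26×3.4 + 0.10×1.1 = 0.9940
Strategy R: R₀ = 0.35×0.0 + 0.24×2.5 + 0.14×2.7 = 0.9780
Highest R₀: strategy P with 1.2540.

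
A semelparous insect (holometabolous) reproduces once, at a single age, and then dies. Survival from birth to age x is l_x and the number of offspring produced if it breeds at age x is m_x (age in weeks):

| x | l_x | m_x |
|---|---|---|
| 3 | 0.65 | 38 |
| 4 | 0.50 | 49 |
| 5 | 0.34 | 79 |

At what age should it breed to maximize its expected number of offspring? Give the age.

5

Expected offspring if breeding at age x = l_x × m_x:
  age 3: 0.65 × 38 = 24.700
  age 4: 0.50 × 49 = 24.500
  age 5: 0.34 × 79 = 26.860
Maximum at age 5 (26.860).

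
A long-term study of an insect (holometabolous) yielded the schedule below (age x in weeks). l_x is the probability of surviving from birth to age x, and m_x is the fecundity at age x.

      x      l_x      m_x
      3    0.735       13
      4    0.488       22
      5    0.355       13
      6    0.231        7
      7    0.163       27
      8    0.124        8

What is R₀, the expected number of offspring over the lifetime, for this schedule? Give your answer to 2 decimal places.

31.92

R₀ = Σ l_x m_x:
  age 3: 0.735 × 13 = 9.5550
  age 4: 0.488 × 22 = 10.7360
  age 5: 0.355 × 13 = 4.6150
  age 6: 0.231 × 7 = 1.6170
  age 7: 0.163 × 27 = 4.4010
  age 8: 0.124 × 8 = 0.9920
R₀ = 9.5550 + 10.7360 + 4.6150 + 1.6170 + 4.4010 + 0.9920 = 31.9160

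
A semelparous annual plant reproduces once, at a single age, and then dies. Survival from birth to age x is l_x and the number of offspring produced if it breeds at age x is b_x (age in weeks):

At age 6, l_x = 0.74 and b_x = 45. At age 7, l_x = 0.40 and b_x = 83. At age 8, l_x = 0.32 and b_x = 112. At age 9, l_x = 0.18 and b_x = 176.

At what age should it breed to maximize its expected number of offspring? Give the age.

Expected offspring if breeding at age x = l_x × b_x:
  age 6: 0.74 × 45 = 33.300
  age 7: 0.40 × 83 = 33.200
  age 8: 0.32 × 112 = 35.840
  age 9: 0.18 × 176 = 31.680
Maximum at age 8 (35.840).

8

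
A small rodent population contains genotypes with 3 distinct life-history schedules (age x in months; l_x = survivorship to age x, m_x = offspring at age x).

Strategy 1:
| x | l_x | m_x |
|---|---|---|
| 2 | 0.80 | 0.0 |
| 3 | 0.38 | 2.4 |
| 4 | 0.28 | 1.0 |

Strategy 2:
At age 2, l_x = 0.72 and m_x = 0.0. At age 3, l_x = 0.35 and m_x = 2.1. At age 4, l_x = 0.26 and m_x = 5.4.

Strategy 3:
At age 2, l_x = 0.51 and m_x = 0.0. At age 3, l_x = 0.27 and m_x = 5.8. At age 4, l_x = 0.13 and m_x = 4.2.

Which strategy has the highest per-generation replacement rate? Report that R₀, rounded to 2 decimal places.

2.14

Strategy 1: R₀ = 0.80×0.0 + 0.38×2.4 + 0.28×1.0 = 1.1920
Strategy 2: R₀ = 0.72×0.0 + 0.35×2.1 + 0.26×5.4 = 2.1390
Strategy 3: R₀ = 0.51×0.0 + 0.27×5.8 + 0.13×4.2 = 2.1120
Highest R₀: strategy 2 with 2.1390.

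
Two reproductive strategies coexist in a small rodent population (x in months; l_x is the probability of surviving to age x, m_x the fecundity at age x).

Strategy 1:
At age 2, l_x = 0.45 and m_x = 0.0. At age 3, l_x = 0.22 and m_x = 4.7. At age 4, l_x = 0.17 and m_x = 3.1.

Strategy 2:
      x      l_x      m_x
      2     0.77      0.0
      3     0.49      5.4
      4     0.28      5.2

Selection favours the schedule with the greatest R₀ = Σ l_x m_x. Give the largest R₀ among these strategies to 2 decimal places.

Strategy 1: R₀ = 0.45×0.0 + 0.22×4.7 + 0.17×3.1 = 1.5610
Strategy 2: R₀ = 0.77×0.0 + 0.49×5.4 + 0.28×5.2 = 4.1020
Highest R₀: strategy 2 with 4.1020.

4.10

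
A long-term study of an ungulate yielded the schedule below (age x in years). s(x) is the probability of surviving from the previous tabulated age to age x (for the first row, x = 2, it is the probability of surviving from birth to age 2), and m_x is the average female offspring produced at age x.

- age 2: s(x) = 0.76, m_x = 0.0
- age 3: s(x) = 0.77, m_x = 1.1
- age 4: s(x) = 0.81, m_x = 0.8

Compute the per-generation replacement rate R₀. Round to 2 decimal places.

Survivorship from birth: l_x = s_2·s_3·…·s_x.
  l_2 = 0.76000
  l_3 = 0.58520
  l_4 = 0.47401
R₀ = Σ l_x m_x:
  age 2: 0.76000 × 0.0 = 0.0000
  age 3: 0.58520 × 1.1 = 0.6437
  age 4: 0.47401 × 0.8 = 0.3792
R₀ = 0.0000 + 0.6437 + 0.3792 = 1.0229

1.02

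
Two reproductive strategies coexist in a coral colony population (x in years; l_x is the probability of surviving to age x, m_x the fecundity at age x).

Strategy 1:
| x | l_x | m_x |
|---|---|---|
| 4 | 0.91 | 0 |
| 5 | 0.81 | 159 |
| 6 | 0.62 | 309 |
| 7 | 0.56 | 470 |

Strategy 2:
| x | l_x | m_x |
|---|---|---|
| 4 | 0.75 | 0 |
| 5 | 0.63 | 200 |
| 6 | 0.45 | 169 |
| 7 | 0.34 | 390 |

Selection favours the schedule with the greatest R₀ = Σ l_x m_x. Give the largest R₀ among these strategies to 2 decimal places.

Strategy 1: R₀ = 0.91×0 + 0.81×159 + 0.62×309 + 0.56×470 = 583.5700
Strategy 2: R₀ = 0.75×0 + 0.63×200 + 0.45×169 + 0.34×390 = 334.6500
Highest R₀: strategy 1 with 583.5700.

583.57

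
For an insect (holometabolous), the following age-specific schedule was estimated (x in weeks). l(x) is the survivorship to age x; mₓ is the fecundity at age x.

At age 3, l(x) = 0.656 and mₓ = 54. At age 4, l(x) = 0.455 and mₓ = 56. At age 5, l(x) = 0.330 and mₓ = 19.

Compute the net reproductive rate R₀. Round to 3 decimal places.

R₀ = Σ l(x) mₓ:
  age 3: 0.656 × 54 = 35.4240
  age 4: 0.455 × 56 = 25.4800
  age 5: 0.330 × 19 = 6.2700
R₀ = 35.4240 + 25.4800 + 6.2700 = 67.1740

67.174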